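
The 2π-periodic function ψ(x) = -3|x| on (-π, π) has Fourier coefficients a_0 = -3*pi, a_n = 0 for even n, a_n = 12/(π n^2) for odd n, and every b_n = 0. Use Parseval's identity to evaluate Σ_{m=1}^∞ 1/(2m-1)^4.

pi**4/96

Parseval: a_0^2/2 + Σ a_n^2 = (1/π) ∫_{-π}^{π} ψ(x)^2 dx = 6*pi**2.
Subtract a_0^2/2 = 9*pi**2/2: Σ a_n^2 = 3*pi**2/2.
Only odd n contribute, with a_n^2 = 144/(π^2 n^4), so Σ_{m≥1} 1/(2m-1)^4 = π^2·(3*pi**2/2)/144 = pi**4/96.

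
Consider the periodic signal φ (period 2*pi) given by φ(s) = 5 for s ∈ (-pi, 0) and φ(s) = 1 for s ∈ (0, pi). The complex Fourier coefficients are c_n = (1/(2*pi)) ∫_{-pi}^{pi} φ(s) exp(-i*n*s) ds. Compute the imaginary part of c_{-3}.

Since φ is real-valued, Im(c_{-3}) = -(1/(2*pi)) ∫_{-pi}^{pi} φ(s) sin(-3*s) ds = b_{3}/2.
Split the integral at the breakpoints.
Directly, an antiderivative of (5) sin(-3*s) is 5*cos(3*s)/3; evaluating from -pi to 0: ∫_{-pi}^{0} (5) sin(-3*s) ds = (5/3) - (-5/3) = 10/3.
Directly, an antiderivative of (1) sin(-3*s) is cos(3*s)/3; evaluating from 0 to pi: ∫_{0}^{pi} (1) sin(-3*s) ds = (-1/3) - (1/3) = -2/3.
So ∫_{-pi}^{pi} φ(s) sin(-3*s) ds = 8/3.
Hence Im(c_{-3}) = (-1/(2*pi))·(8/3) = -4/(3*pi).

-4/(3*pi)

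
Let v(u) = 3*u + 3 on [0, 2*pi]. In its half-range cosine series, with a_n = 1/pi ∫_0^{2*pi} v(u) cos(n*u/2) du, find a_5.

-24/(25*pi)

a_5 = 1/pi ∫_0^{2*pi} (3*u + 3) cos(5*u/2) du.
Integrating by parts (boundary term plus one more integral), an antiderivative of (3*u + 3) cos(5*u/2) is 6*u*sin(5*u/2)/5 + 6*sin(5*u/2)/5 + 12*cos(5*u/2)/25; evaluating from 0 to 2*pi: ∫_{0}^{2*pi} (3*u + 3) cos(5*u/2) du = (-12/25) - (12/25) = -24/25.
Hence a_5 = (1/pi)·(-24/25) = -24/(25*pi).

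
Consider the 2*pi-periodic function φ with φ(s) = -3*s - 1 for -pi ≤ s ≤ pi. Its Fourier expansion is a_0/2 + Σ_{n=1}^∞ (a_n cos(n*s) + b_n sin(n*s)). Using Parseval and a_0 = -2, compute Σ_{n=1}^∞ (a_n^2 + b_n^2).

6*pi**2

Parseval: a_0^2/2 + Σ_{n≥1} (a_n^2+b_n^2) = 1/pi ∫_{-pi}^{pi} φ(s)^2 ds = 2 + 6*pi**2.
Subtract a_0^2/2 = 2: Σ (a_n^2+b_n^2) = 6*pi**2.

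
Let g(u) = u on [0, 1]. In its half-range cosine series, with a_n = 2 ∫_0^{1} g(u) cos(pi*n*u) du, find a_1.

-4/pi**2

a_1 = 2 ∫_0^{1} (u) cos(pi*u) du.
Integrating by parts (boundary term plus one more integral), an antiderivative of (u) cos(pi*u) is u*sin(pi*u)/pi + cos(pi*u)/pi**2; evaluating from 0 to 1: ∫_{0}^{1} (u) cos(pi*u) du = (-1/pi**2) - (pi**(-2)) = -2/pi**2.
Hence a_1 = 2·(-2/pi**2) = -4/pi**2.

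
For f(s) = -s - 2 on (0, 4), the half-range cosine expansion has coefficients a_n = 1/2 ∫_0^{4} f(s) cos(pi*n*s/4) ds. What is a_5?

16/(25*pi**2)

a_5 = 1/2 ∫_0^{4} (-s - 2) cos(5*pi*s/4) ds.
Integrating by parts (boundary term plus one more integral), an antiderivative of (-s - 2) cos(5*pi*s/4) is -4*s*sin(5*pi*s/4)/(5*pi) - 8*sin(5*pi*s/4)/(5*pi) - 16*cos(5*pi*s/4)/(25*pi**2); evaluating from 0 to 4: ∫_{0}^{4} (-s - 2) cos(5*pi*s/4) ds = (16/(25*pi**2)) - (-16/(25*pi**2)) = 32/(25*pi**2).
Hence a_5 = (1/2)·(32/(25*pi**2)) = 16/(25*pi**2).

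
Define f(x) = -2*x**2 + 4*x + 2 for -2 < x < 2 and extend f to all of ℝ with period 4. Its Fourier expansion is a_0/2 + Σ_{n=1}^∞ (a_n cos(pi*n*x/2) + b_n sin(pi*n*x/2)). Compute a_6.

a_6 = 1/2 ∫_{-2}^{2} f(x) cos(3*pi*x) dx.
Integrating by parts twice (tabular method), an antiderivative of (-2*x**2 + 4*x + 2) cos(3*pi*x) is -2*x**2*sin(3*pi*x)/(3*pi) + 4*x*sin(3*pi*x)/(3*pi) - 4*x*cos(3*pi*x)/(9*pi**2) + 4*sin(3*pi*x)/(27*pi**3) + 2*sin(3*pi*x)/(3*pi) + 4*cos(3*pi*x)/(9*pi**2); evaluating from -2 to 2: ∫_{-2}^{2} (-2*x**2 + 4*x + 2) cos(3*pi*x) dx = (-4/(9*pi**2)) - (4/(3*pi**2)) = -16/(9*pi**2).
Hence a_6 = (1/2)·(-16/(9*pi**2)) = -8/(9*pi**2).

-8/(9*pi**2)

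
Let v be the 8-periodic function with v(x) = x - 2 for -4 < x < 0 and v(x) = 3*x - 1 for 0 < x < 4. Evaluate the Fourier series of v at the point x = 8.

x = 8 differs from x = 0 by 1 full period(s), and the series is 8-periodic.
At x = 0 the one-sided limits are v(0^-) = -2 and v(0^+) = -1.
By Dirichlet's theorem the series converges to their average, [(-2) + (-1)]/2 = -3/2.

-3/2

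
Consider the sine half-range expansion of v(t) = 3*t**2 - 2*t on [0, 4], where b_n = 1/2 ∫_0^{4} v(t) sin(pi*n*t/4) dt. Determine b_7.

16*(-24 + 245*pi**2)/(343*pi**3)

b_7 = 1/2 ∫_0^{4} (3*t**2 - 2*t) sin(7*pi*t/4) dt.
Integrating by parts twice (tabular method), an antiderivative of (3*t**2 - 2*t) sin(7*pi*t/4) is -12*t**2*cos(7*pi*t/4)/(7*pi) + 96*t*sin(7*pi*t/4)/(49*pi**2) + 8*t*cos(7*pi*t/4)/(7*pi) - 32*sin(7*pi*t/4)/(49*pi**2) + 384*cos(7*pi*t/4)/(343*pi**3); evaluating from 0 to 4: ∫_{0}^{4} (3*t**2 - 2*t) sin(7*pi*t/4) dt = (32*(-12 + 245*pi**2)/(343*pi**3)) - (384/(343*pi**3)) = 32*(-24 + 245*pi**2)/(343*pi**3).
Hence b_7 = (1/2)·(32*(-24 + 245*pi**2)/(343*pi**3)) = 16*(-24 + 245*pi**2)/(343*pi**3).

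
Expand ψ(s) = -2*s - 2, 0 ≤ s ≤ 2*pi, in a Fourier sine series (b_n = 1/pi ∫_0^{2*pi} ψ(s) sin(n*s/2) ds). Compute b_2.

b_2 = 1/pi ∫_0^{2*pi} (-2*s - 2) sin(s) ds.
Integrating by parts (boundary term plus one more integral), an antiderivative of (-2*s - 2) sin(s) is 2*s*cos(s) - 2*sin(s) + 2*cos(s); evaluating from 0 to 2*pi: ∫_{0}^{2*pi} (-2*s - 2) sin(s) ds = (2 + 4*pi) - (2) = 4*pi.
Hence b_2 = (1/pi)·(4*pi) = 4.

4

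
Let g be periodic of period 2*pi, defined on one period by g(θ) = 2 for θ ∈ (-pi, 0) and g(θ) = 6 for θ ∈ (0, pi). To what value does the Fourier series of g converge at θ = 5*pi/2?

6

θ = 5*pi/2 differs from θ = pi/2 by 1 full period(s), and the series is 2*pi-periodic.
g is continuous at θ = pi/2 with value 6, so the series converges to 6 there.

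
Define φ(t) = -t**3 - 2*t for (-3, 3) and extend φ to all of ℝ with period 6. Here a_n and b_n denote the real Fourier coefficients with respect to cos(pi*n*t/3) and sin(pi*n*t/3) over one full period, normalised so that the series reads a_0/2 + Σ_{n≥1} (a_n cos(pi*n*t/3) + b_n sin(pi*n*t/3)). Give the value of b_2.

-81/(2*pi**3) + 33/pi

b_2 = 1/3 ∫_{-3}^{3} φ(t) sin(2*pi*t/3) dt.
φ is odd and sin(2*pi*t/3) is odd, so the integrand is even and b_2 = 2/3 ∫_0^{3} φ(t) sin(2*pi*t/3) dt.
Integrating by parts three times (tabular method), an antiderivative of (-t**3 - 2*t) sin(2*pi*t/3) is 3*t**3*cos(2*pi*t/3)/(2*pi) - 27*t**2*sin(2*pi*t/3)/(4*pi**2) - 81*t*cos(2*pi*t/3)/(4*pi**3) + 3*t*cos(2*pi*t/3)/pi - 9*sin(2*pi*t/3)/(2*pi**2) + 243*sin(2*pi*t/3)/(8*pi**4); evaluating from 0 to 3: ∫_{0}^{3} (-t**3 - 2*t) sin(2*pi*t/3) dt = (9*(-27 + 22*pi**2)/(4*pi**3)) - (0) = 9*(-27 + 22*pi**2)/(4*pi**3).
Hence b_2 = (2/3)·(9*(-27 + 22*pi**2)/(4*pi**3)) = -81/(2*pi**3) + 33/pi.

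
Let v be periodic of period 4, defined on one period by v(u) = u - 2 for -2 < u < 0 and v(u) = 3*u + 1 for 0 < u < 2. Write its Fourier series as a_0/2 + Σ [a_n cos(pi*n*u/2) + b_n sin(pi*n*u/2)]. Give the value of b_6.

b_6 = 1/2 ∫_{-2}^{2} v(u) sin(3*pi*u) du.
Split the integral at the breakpoints.
Integrating by parts (boundary term plus one more integral), an antiderivative of (u - 2) sin(3*pi*u) is -u*cos(3*pi*u)/(3*pi) + sin(3*pi*u)/(9*pi**2) + 2*cos(3*pi*u)/(3*pi); evaluating from -2 to 0: ∫_{-2}^{0} (u - 2) sin(3*pi*u) du = (2/(3*pi)) - (4/(3*pi)) = -2/(3*pi).
Integrating by parts (boundary term plus one more integral), an antiderivative of (3*u + 1) sin(3*pi*u) is -u*cos(3*pi*u)/pi + sin(3*pi*u)/(3*pi**2) - cos(3*pi*u)/(3*pi); evaluating from 0 to 2: ∫_{0}^{2} (3*u + 1) sin(3*pi*u) du = (-7/(3*pi)) - (-1/(3*pi)) = -2/pi.
Summing the pieces and multiplying by (1/2) gives b_6 = -4/(3*pi).

-4/(3*pi)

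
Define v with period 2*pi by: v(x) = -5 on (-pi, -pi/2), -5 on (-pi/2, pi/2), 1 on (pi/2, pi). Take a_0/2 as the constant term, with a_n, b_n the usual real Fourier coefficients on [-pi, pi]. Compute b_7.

6/(7*pi)

b_7 = 1/pi ∫_{-pi}^{pi} v(x) sin(7*x) dx.
Split the integral at the breakpoints.
Directly, an antiderivative of (-5) sin(7*x) is 5*cos(7*x)/7; evaluating from -pi to -pi/2: ∫_{-pi}^{-pi/2} (-5) sin(7*x) dx = (0) - (-5/7) = 5/7.
Directly, an antiderivative of (-5) sin(7*x) is 5*cos(7*x)/7; evaluating from -pi/2 to pi/2: ∫_{-pi/2}^{pi/2} (-5) sin(7*x) dx = (0) - (0) = 0.
Directly, an antiderivative of (1) sin(7*x) is -cos(7*x)/7; evaluating from pi/2 to pi: ∫_{pi/2}^{pi} (1) sin(7*x) dx = (1/7) - (0) = 1/7.
Summing the pieces and multiplying by (1/pi) gives b_7 = 6/(7*pi).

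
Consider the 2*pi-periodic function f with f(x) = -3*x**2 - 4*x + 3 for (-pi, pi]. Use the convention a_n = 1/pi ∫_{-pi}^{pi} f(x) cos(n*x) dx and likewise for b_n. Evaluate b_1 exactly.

-8

b_1 = 1/pi ∫_{-pi}^{pi} f(x) sin(x) dx.
Integrating by parts twice (tabular method), an antiderivative of (-3*x**2 - 4*x + 3) sin(x) is 3*x**2*cos(x) - 6*x*sin(x) + 4*x*cos(x) - 4*sin(x) - 9*cos(x); evaluating from -pi to pi: ∫_{-pi}^{pi} (-3*x**2 - 4*x + 3) sin(x) dx = (-3*pi**2 - 4*pi + 9) - (-3*pi**2 + 9 + 4*pi) = -8*pi.
Hence b_1 = (1/pi)·(-8*pi) = -8.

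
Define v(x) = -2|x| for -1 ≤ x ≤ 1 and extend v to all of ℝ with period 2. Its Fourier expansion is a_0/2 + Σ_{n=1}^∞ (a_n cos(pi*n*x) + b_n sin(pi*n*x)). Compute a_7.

a_7 = ∫_{-1}^{1} v(x) cos(7*pi*x) dx.
v is even and cos(7*pi*x) is even, so the integrand is even and a_7 = 2 ∫_0^{1} v(x) cos(7*pi*x) dx.
Integrating by parts (boundary term plus one more integral), an antiderivative of (-2*x) cos(7*pi*x) is -2*x*sin(7*pi*x)/(7*pi) - 2*cos(7*pi*x)/(49*pi**2); evaluating from 0 to 1: ∫_{0}^{1} (-2*x) cos(7*pi*x) dx = (2/(49*pi**2)) - (-2/(49*pi**2)) = 4/(49*pi**2).
Hence a_7 = 2·(4/(49*pi**2)) = 8/(49*pi**2).

8/(49*pi**2)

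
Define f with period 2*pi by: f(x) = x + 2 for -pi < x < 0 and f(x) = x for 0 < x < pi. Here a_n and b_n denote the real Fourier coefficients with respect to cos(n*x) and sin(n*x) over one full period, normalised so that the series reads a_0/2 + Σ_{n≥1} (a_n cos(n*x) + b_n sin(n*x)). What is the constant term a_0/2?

1

a_0 = 1/pi ∫_{-pi}^{pi} f(x) dx = 1/pi · (2*pi) = 2.
So the constant term a_0/2 = 1.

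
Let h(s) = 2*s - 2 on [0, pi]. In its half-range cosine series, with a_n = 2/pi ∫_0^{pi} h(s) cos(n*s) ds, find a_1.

a_1 = 2/pi ∫_0^{pi} (2*s - 2) cos(s) ds.
Integrating by parts (boundary term plus one more integral), an antiderivative of (2*s - 2) cos(s) is 2*s*sin(s) - 2*sin(s) + 2*cos(s); evaluating from 0 to pi: ∫_{0}^{pi} (2*s - 2) cos(s) ds = (-2) - (2) = -4.
Hence a_1 = (2/pi)·(-4) = -8/pi.

-8/pi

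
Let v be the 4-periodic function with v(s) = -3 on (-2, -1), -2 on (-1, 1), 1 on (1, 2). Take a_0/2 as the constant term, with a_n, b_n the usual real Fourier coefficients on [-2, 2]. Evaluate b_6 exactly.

-4/(3*pi)

b_6 = 1/2 ∫_{-2}^{2} v(s) sin(3*pi*s) ds.
Split the integral at the breakpoints.
Directly, an antiderivative of (-3) sin(3*pi*s) is cos(3*pi*s)/pi; evaluating from -2 to -1: ∫_{-2}^{-1} (-3) sin(3*pi*s) ds = (-1/pi) - (1/pi) = -2/pi.
Directly, an antiderivative of (-2) sin(3*pi*s) is 2*cos(3*pi*s)/(3*pi); evaluating from -1 to 1: ∫_{-1}^{1} (-2) sin(3*pi*s) ds = (-2/(3*pi)) - (-2/(3*pi)) = 0.
Directly, an antiderivative of (1) sin(3*pi*s) is -cos(3*pi*s)/(3*pi); evaluating from 1 to 2: ∫_{1}^{2} (1) sin(3*pi*s) ds = (-1/(3*pi)) - (1/(3*pi)) = -2/(3*pi).
Summing the pieces and multiplying by (1/2) gives b_6 = -4/(3*pi).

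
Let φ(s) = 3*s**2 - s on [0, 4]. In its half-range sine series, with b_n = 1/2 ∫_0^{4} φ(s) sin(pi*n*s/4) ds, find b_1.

b_1 = 1/2 ∫_0^{4} (3*s**2 - s) sin(pi*s/4) ds.
Integrating by parts twice (tabular method), an antiderivative of (3*s**2 - s) sin(pi*s/4) is -12*s**2*cos(pi*s/4)/pi + 96*s*sin(pi*s/4)/pi**2 + 4*s*cos(pi*s/4)/pi - 16*sin(pi*s/4)/pi**2 + 384*cos(pi*s/4)/pi**3; evaluating from 0 to 4: ∫_{0}^{4} (3*s**2 - s) sin(pi*s/4) ds = (-384/pi**3 + 176/pi) - (384/pi**3) = -768/pi**3 + 176/pi.
Hence b_1 = (1/2)·(-768/pi**3 + 176/pi) = -384/pi**3 + 88/pi.

-384/pi**3 + 88/pi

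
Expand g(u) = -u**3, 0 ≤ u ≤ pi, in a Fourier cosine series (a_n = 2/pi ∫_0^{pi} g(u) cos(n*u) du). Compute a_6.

-pi/6

a_6 = 2/pi ∫_0^{pi} (-u**3) cos(6*u) du.
Integrating by parts three times (tabular method), an antiderivative of (-u**3) cos(6*u) is -u**3*sin(6*u)/6 - u**2*cos(6*u)/12 + u*sin(6*u)/36 + cos(6*u)/216; evaluating from 0 to pi: ∫_{0}^{pi} (-u**3) cos(6*u) du = (1/216 - pi**2/12) - (1/216) = -pi**2/12.
Hence a_6 = (2/pi)·(-pi**2/12) = -pi/6.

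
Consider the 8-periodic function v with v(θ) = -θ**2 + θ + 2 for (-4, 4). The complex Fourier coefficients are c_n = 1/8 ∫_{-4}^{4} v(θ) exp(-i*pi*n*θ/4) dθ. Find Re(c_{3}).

32/(9*pi**2)

Since v is real-valued, Re(c_{3}) = 1/8 ∫_{-4}^{4} v(θ) cos(3*pi*θ/4) dθ = a_{3}/2.
Integrating by parts twice (tabular method), an antiderivative of (-θ**2 + θ + 2) cos(3*pi*θ/4) is -4*θ**2*sin(3*pi*θ/4)/(3*pi) + 4*θ*sin(3*pi*θ/4)/(3*pi) - 32*θ*cos(3*pi*θ/4)/(9*pi**2) + 128*sin(3*pi*θ/4)/(27*pi**3) + 8*sin(3*pi*θ/4)/(3*pi) + 16*cos(3*pi*θ/4)/(9*pi**2); evaluating from -4 to 4: ∫_{-4}^{4} (-θ**2 + θ + 2) cos(3*pi*θ/4) dθ = (112/(9*pi**2)) - (-16/pi**2) = 256/(9*pi**2).
Hence Re(c_{3}) = (1/8)·(256/(9*pi**2)) = 32/(9*pi**2).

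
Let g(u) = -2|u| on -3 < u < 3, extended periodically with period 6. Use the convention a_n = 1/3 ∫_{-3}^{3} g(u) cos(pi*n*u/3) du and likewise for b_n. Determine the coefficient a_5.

a_5 = 1/3 ∫_{-3}^{3} g(u) cos(5*pi*u/3) du.
g is even and cos(5*pi*u/3) is even, so the integrand is even and a_5 = 2/3 ∫_0^{3} g(u) cos(5*pi*u/3) du.
Integrating by parts (boundary term plus one more integral), an antiderivative of (-2*u) cos(5*pi*u/3) is -6*u*sin(5*pi*u/3)/(5*pi) - 18*cos(5*pi*u/3)/(25*pi**2); evaluating from 0 to 3: ∫_{0}^{3} (-2*u) cos(5*pi*u/3) du = (18/(25*pi**2)) - (-18/(25*pi**2)) = 36/(25*pi**2).
Hence a_5 = (2/3)·(36/(25*pi**2)) = 24/(25*pi**2).

24/(25*pi**2)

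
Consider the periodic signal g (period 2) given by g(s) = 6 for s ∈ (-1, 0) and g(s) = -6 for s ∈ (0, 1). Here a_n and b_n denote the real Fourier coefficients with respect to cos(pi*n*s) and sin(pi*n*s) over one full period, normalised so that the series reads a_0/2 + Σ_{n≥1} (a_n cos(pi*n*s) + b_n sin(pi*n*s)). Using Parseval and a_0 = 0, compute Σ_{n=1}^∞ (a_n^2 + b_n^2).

Parseval: a_0^2/2 + Σ_{n≥1} (a_n^2+b_n^2) = ∫_{-1}^{1} g(s)^2 ds = 72.
Subtract a_0^2/2 = 0: Σ (a_n^2+b_n^2) = 72.

72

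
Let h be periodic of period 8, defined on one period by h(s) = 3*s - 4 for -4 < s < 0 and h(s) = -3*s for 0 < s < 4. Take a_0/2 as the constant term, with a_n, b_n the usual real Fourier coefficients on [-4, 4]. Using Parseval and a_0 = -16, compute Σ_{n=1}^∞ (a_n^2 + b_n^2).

32

Parseval: a_0^2/2 + Σ_{n≥1} (a_n^2+b_n^2) = 1/4 ∫_{-4}^{4} h(s)^2 ds = 160.
Subtract a_0^2/2 = 128: Σ (a_n^2+b_n^2) = 32.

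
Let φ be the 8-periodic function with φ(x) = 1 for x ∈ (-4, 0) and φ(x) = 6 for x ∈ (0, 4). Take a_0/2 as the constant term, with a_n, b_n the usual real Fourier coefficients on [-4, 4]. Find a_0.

7

a_0 = 1/4 ∫_{-4}^{4} φ(x) dx = 1/4 · (28) = 7.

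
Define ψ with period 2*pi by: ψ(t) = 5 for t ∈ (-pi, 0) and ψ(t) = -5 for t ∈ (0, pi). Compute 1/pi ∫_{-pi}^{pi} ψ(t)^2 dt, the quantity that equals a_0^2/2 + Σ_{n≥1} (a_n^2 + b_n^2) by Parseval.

1/pi ∫_{-pi}^{pi} ψ(t)^2 dt = 1/pi · (50*pi) = 50.

50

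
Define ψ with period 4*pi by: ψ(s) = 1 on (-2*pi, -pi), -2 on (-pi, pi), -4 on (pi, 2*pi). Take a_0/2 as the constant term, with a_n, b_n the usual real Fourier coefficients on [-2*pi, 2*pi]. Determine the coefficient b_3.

b_3 = (1/(2*pi)) ∫_{-2*pi}^{2*pi} ψ(s) sin(3*s/2) ds.
Split the integral at the breakpoints.
Directly, an antiderivative of (1) sin(3*s/2) is -2*cos(3*s/2)/3; evaluating from -2*pi to -pi: ∫_{-2*pi}^{-pi} (1) sin(3*s/2) ds = (0) - (2/3) = -2/3.
Directly, an antiderivative of (-2) sin(3*s/2) is 4*cos(3*s/2)/3; evaluating from -pi to pi: ∫_{-pi}^{pi} (-2) sin(3*s/2) ds = (0) - (0) = 0.
Directly, an antiderivative of (-4) sin(3*s/2) is 8*cos(3*s/2)/3; evaluating from pi to 2*pi: ∫_{pi}^{2*pi} (-4) sin(3*s/2) ds = (-8/3) - (0) = -8/3.
Summing the pieces and multiplying by (1/(2*pi)) gives b_3 = -5/(3*pi).

-5/(3*pi)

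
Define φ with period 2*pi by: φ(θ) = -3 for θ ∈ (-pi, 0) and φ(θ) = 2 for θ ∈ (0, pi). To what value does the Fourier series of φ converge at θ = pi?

-1/2

At θ = pi the one-sided limits are φ(pi^-) = 2 and φ(pi^+) = -3.
By Dirichlet's theorem the series converges to their average, [(2) + (-3)]/2 = -1/2.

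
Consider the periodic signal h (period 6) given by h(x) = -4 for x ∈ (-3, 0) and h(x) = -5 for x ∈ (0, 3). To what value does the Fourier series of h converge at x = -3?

-9/2

x = -3 differs from x = 3 by -1 full period(s), and the series is 6-periodic.
At x = 3 the one-sided limits are h(3^-) = -5 and h(3^+) = -4.
By Dirichlet's theorem the series converges to their average, [(-5) + (-4)]/2 = -9/2.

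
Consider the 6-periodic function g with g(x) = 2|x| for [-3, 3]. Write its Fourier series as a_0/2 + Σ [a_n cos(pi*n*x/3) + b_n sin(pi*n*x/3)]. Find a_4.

a_4 = 1/3 ∫_{-3}^{3} g(x) cos(4*pi*x/3) dx.
g is even and cos(4*pi*x/3) is even, so the integrand is even and a_4 = 2/3 ∫_0^{3} g(x) cos(4*pi*x/3) dx.
Integrating by parts (boundary term plus one more integral), an antiderivative of (2*x) cos(4*pi*x/3) is 3*x*sin(4*pi*x/3)/(2*pi) + 9*cos(4*pi*x/3)/(8*pi**2); evaluating from 0 to 3: ∫_{0}^{3} (2*x) cos(4*pi*x/3) dx = (9/(8*pi**2)) - (9/(8*pi**2)) = 0.
Hence a_4 = (2/3)·(0) = 0.

0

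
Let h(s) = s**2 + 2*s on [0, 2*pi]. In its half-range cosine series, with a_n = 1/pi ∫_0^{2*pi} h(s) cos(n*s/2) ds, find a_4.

1

a_4 = 1/pi ∫_0^{2*pi} (s**2 + 2*s) cos(2*s) ds.
Integrating by parts twice (tabular method), an antiderivative of (s**2 + 2*s) cos(2*s) is s**2*sin(2*s)/2 + s*sin(2*s) + s*cos(2*s)/2 - sin(2*s)/4 + cos(2*s)/2; evaluating from 0 to 2*pi: ∫_{0}^{2*pi} (s**2 + 2*s) cos(2*s) ds = (1/2 + pi) - (1/2) = pi.
Hence a_4 = (1/pi)·(pi) = 1.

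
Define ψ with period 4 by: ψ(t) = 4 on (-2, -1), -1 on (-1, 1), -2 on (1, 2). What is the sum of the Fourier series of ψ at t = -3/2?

ψ is continuous at t = -3/2 with value 4, so the series converges to 4 there.

4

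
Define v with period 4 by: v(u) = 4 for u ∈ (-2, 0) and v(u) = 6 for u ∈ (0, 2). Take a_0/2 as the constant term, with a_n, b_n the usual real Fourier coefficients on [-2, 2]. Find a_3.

0

a_3 = 1/2 ∫_{-2}^{2} v(u) cos(3*pi*u/2) du.
Split the integral at the breakpoints.
Directly, an antiderivative of (4) cos(3*pi*u/2) is 8*sin(3*pi*u/2)/(3*pi); evaluating from -2 to 0: ∫_{-2}^{0} (4) cos(3*pi*u/2) du = (0) - (0) = 0.
Directly, an antiderivative of (6) cos(3*pi*u/2) is 4*sin(3*pi*u/2)/pi; evaluating from 0 to 2: ∫_{0}^{2} (6) cos(3*pi*u/2) du = (0) - (0) = 0.
Summing the pieces and multiplying by (1/2) gives a_3 = 0.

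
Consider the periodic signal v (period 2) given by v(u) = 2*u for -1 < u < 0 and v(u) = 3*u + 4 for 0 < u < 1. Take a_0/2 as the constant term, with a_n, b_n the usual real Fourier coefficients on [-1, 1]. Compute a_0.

a_0 = ∫_{-1}^{1} v(u) du = 9/2.

9/2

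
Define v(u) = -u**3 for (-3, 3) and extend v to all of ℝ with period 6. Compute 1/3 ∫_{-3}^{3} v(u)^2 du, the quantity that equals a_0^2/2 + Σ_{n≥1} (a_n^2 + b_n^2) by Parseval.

1458/7

1/3 ∫_{-3}^{3} v(u)^2 du = 1/3 · (4374/7) = 1458/7.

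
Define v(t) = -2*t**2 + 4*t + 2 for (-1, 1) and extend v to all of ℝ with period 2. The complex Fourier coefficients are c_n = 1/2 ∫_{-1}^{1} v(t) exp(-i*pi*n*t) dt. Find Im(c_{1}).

-4/pi

Since v is real-valued, Im(c_{1}) = -1/2 ∫_{-1}^{1} v(t) sin(pi*t) dt = -b_{1}/2.
Integrating by parts twice (tabular method), an antiderivative of (-2*t**2 + 4*t + 2) sin(pi*t) is 2*t**2*cos(pi*t)/pi - 4*t*sin(pi*t)/pi**2 - 4*t*cos(pi*t)/pi + 4*sin(pi*t)/pi**2 - 2*cos(pi*t)/pi - 4*cos(pi*t)/pi**3; evaluating from -1 to 1: ∫_{-1}^{1} (-2*t**2 + 4*t + 2) sin(pi*t) dt = (4/pi**3 + 4/pi) - (-4/pi + 4/pi**3) = 8/pi.
Hence Im(c_{1}) = (-1/2)·(8/pi) = -4/pi.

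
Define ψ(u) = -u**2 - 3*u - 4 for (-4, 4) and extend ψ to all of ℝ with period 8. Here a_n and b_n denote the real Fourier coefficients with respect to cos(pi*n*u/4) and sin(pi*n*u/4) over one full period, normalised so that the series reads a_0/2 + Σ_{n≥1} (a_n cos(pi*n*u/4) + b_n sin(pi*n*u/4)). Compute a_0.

a_0 = 1/4 ∫_{-4}^{4} ψ(u) du = 1/4 · (-224/3) = -56/3.

-56/3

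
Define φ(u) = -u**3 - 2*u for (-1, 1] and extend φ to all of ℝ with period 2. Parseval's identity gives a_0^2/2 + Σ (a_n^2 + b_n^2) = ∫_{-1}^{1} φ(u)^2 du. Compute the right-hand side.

∫_{-1}^{1} φ(u)^2 du = 478/105.

478/105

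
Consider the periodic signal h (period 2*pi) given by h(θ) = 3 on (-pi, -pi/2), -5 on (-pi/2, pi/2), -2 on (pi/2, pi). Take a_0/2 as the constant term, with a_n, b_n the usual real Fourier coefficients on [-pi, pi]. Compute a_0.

-9/2

a_0 = 1/pi ∫_{-pi}^{pi} h(θ) dθ = 1/pi · (-9*pi/2) = -9/2.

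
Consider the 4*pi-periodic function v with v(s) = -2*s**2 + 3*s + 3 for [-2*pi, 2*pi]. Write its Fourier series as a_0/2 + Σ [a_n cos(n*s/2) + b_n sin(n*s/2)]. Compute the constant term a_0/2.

a_0 = (1/(2*pi)) ∫_{-2*pi}^{2*pi} v(s) ds = (1/(2*pi)) · (-32*pi**3/3 + 12*pi) = 6 - 16*pi**2/3.
So the constant term a_0/2 = 3 - 8*pi**2/3.

3 - 8*pi**2/3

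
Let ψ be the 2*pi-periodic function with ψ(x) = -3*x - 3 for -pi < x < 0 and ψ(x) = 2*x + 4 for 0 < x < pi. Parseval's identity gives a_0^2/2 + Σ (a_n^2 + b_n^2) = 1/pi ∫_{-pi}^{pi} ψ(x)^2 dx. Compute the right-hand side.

-pi + 25 + 13*pi**2/3

1/pi ∫_{-pi}^{pi} ψ(x)^2 dx = 1/pi · (pi*(-3*pi + 75 + 13*pi**2)/3) = -pi + 25 + 13*pi**2/3.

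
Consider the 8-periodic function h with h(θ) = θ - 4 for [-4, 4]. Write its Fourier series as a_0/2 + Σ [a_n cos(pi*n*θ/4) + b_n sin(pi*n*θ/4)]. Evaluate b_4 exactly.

b_4 = 1/4 ∫_{-4}^{4} h(θ) sin(pi*θ) dθ.
Integrating by parts (boundary term plus one more integral), an antiderivative of (θ - 4) sin(pi*θ) is -θ*cos(pi*θ)/pi + sin(pi*θ)/pi**2 + 4*cos(pi*θ)/pi; evaluating from -4 to 4: ∫_{-4}^{4} (θ - 4) sin(pi*θ) dθ = (0) - (8/pi) = -8/pi.
Hence b_4 = (1/4)·(-8/pi) = -2/pi.

-2/pi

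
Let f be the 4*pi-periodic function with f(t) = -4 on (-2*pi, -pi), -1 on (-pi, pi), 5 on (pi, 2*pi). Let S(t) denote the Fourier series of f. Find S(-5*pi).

t = -5*pi differs from t = -pi by -1 full period(s), and the series is 4*pi-periodic.
At t = -pi the one-sided limits are f(-pi^-) = -4 and f(-pi^+) = -1.
By Dirichlet's theorem the series converges to their average, [(-4) + (-1)]/2 = -5/2.

-5/2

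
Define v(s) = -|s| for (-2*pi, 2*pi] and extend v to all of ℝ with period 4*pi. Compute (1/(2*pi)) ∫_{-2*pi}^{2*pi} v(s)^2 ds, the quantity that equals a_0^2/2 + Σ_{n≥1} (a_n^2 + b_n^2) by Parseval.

(1/(2*pi)) ∫_{-2*pi}^{2*pi} v(s)^2 ds = (1/(2*pi)) · (16*pi**3/3) = 8*pi**2/3.

8*pi**2/3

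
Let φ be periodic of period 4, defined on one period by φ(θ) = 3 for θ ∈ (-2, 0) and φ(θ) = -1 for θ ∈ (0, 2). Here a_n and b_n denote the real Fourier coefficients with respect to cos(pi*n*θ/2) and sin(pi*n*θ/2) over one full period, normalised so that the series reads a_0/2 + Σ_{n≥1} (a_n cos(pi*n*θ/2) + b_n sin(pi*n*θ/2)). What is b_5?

-8/(5*pi)

b_5 = 1/2 ∫_{-2}^{2} φ(θ) sin(5*pi*θ/2) dθ.
Split the integral at the breakpoints.
Directly, an antiderivative of (3) sin(5*pi*θ/2) is -6*cos(5*pi*θ/2)/(5*pi); evaluating from -2 to 0: ∫_{-2}^{0} (3) sin(5*pi*θ/2) dθ = (-6/(5*pi)) - (6/(5*pi)) = -12/(5*pi).
Directly, an antiderivative of (-1) sin(5*pi*θ/2) is 2*cos(5*pi*θ/2)/(5*pi); evaluating from 0 to 2: ∫_{0}^{2} (-1) sin(5*pi*θ/2) dθ = (-2/(5*pi)) - (2/(5*pi)) = -4/(5*pi).
Summing the pieces and multiplying by (1/2) gives b_5 = -8/(5*pi).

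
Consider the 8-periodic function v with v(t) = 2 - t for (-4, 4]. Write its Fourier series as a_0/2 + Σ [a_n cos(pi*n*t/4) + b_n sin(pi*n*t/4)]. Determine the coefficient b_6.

b_6 = 1/4 ∫_{-4}^{4} v(t) sin(3*pi*t/2) dt.
Integrating by parts (boundary term plus one more integral), an antiderivative of (2 - t) sin(3*pi*t/2) is 2*t*cos(3*pi*t/2)/(3*pi) - 4*sin(3*pi*t/2)/(9*pi**2) - 4*cos(3*pi*t/2)/(3*pi); evaluating from -4 to 4: ∫_{-4}^{4} (2 - t) sin(3*pi*t/2) dt = (4/(3*pi)) - (-4/pi) = 16/(3*pi).
Hence b_6 = (1/4)·(16/(3*pi)) = 4/(3*pi).

4/(3*pi)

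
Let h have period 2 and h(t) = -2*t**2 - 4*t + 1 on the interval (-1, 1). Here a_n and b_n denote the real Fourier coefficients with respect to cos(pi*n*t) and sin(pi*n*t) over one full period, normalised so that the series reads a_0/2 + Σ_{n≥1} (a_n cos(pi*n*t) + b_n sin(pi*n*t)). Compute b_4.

2/pi

b_4 = ∫_{-1}^{1} h(t) sin(4*pi*t) dt.
Integrating by parts twice (tabular method), an antiderivative of (-2*t**2 - 4*t + 1) sin(4*pi*t) is t**2*cos(4*pi*t)/(2*pi) - t*sin(4*pi*t)/(4*pi**2) + t*cos(4*pi*t)/pi - sin(4*pi*t)/(4*pi**2) - cos(4*pi*t)/(4*pi) - cos(4*pi*t)/(16*pi**3); evaluating from -1 to 1: ∫_{-1}^{1} (-2*t**2 - 4*t + 1) sin(4*pi*t) dt = ((-1 + 20*pi**2)/(16*pi**3)) - ((-12*pi**2 - 1)/(16*pi**3)) = 2/pi.
Hence b_4 = 2/pi.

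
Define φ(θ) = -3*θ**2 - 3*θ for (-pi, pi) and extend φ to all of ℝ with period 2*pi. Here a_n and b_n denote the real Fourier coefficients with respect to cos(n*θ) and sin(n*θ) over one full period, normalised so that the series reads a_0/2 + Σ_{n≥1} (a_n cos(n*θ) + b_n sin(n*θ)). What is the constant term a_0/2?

-pi**2

a_0 = 1/pi ∫_{-pi}^{pi} φ(θ) dθ = 1/pi · (-2*pi**3) = -2*pi**2.
So the constant term a_0/2 = -pi**2.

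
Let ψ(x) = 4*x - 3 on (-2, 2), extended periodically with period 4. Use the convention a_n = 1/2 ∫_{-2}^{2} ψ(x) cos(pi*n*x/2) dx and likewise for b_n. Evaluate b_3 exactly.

16/(3*pi)

b_3 = 1/2 ∫_{-2}^{2} ψ(x) sin(3*pi*x/2) dx.
Integrating by parts (boundary term plus one more integral), an antiderivative of (4*x - 3) sin(3*pi*x/2) is -8*x*cos(3*pi*x/2)/(3*pi) + 16*sin(3*pi*x/2)/(9*pi**2) + 2*cos(3*pi*x/2)/pi; evaluating from -2 to 2: ∫_{-2}^{2} (4*x - 3) sin(3*pi*x/2) dx = (10/(3*pi)) - (-22/(3*pi)) = 32/(3*pi).
Hence b_3 = (1/2)·(32/(3*pi)) = 16/(3*pi).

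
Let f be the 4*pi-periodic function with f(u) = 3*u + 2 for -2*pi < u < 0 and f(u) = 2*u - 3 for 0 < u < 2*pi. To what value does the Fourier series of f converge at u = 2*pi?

-pi - 1/2

At u = 2*pi the one-sided limits are f(2*pi^-) = -3 + 4*pi and f(2*pi^+) = 2 - 6*pi.
By Dirichlet's theorem the series converges to their average, [(-3 + 4*pi) + (2 - 6*pi)]/2 = -pi - 1/2.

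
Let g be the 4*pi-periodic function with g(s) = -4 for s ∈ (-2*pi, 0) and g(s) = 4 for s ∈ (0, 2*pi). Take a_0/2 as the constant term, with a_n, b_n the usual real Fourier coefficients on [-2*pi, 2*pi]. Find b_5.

16/(5*pi)

b_5 = (1/(2*pi)) ∫_{-2*pi}^{2*pi} g(s) sin(5*s/2) ds.
g is odd and sin(5*s/2) is odd, so the integrand is even and b_5 = 1/pi ∫_0^{2*pi} g(s) sin(5*s/2) ds.
Directly, an antiderivative of (4) sin(5*s/2) is -8*cos(5*s/2)/5; evaluating from 0 to 2*pi: ∫_{0}^{2*pi} (4) sin(5*s/2) ds = (8/5) - (-8/5) = 16/5.
Hence b_5 = (1/pi)·(16/5) = 16/(5*pi).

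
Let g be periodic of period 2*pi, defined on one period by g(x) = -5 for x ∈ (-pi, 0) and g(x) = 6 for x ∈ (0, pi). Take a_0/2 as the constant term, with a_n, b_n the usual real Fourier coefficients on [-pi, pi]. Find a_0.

1

a_0 = 1/pi ∫_{-pi}^{pi} g(x) dx = 1/pi · (pi) = 1.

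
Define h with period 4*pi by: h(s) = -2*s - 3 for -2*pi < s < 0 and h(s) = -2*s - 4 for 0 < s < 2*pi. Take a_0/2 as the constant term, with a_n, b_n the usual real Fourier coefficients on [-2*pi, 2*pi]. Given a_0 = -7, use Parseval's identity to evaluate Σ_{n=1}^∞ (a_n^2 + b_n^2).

Parseval: a_0^2/2 + Σ_{n≥1} (a_n^2+b_n^2) = (1/(2*pi)) ∫_{-2*pi}^{2*pi} h(s)^2 ds = 4*pi + 25 + 32*pi**2/3.
Subtract a_0^2/2 = 49/2: Σ (a_n^2+b_n^2) = 1/2 + 4*pi + 32*pi**2/3.

1/2 + 4*pi + 32*pi**2/3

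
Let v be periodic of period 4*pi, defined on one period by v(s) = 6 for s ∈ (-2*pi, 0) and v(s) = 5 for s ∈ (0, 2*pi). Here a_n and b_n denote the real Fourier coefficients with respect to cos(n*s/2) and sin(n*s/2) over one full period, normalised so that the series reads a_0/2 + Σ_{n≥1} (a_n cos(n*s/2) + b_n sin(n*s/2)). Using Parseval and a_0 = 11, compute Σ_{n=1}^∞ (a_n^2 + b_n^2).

Parseval: a_0^2/2 + Σ_{n≥1} (a_n^2+b_n^2) = (1/(2*pi)) ∫_{-2*pi}^{2*pi} v(s)^2 ds = 61.
Subtract a_0^2/2 = 121/2: Σ (a_n^2+b_n^2) = 1/2.

1/2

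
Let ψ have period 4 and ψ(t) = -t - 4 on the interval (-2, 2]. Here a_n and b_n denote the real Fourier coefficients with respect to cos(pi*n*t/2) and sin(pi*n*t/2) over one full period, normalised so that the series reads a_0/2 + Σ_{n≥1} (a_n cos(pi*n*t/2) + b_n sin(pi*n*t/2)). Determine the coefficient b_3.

b_3 = 1/2 ∫_{-2}^{2} ψ(t) sin(3*pi*t/2) dt.
Integrating by parts (boundary term plus one more integral), an antiderivative of (-t - 4) sin(3*pi*t/2) is 2*t*cos(3*pi*t/2)/(3*pi) - 4*sin(3*pi*t/2)/(9*pi**2) + 8*cos(3*pi*t/2)/(3*pi); evaluating from -2 to 2: ∫_{-2}^{2} (-t - 4) sin(3*pi*t/2) dt = (-4/pi) - (-4/(3*pi)) = -8/(3*pi).
Hence b_3 = (1/2)·(-8/(3*pi)) = -4/(3*pi).

-4/(3*pi)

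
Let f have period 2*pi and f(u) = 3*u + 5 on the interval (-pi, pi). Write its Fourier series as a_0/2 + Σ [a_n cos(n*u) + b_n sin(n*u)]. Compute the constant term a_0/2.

a_0 = 1/pi ∫_{-pi}^{pi} f(u) du = 1/pi · (10*pi) = 10.
So the constant term a_0/2 = 5.

5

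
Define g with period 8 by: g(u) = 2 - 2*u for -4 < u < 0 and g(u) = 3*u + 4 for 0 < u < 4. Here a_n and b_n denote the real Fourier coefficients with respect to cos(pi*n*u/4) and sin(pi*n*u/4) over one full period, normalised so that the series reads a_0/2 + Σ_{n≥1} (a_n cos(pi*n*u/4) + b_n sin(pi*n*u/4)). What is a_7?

a_7 = 1/4 ∫_{-4}^{4} g(u) cos(7*pi*u/4) du.
Split the integral at the breakpoints.
Integrating by parts (boundary term plus one more integral), an antiderivative of (2 - 2*u) cos(7*pi*u/4) is -8*u*sin(7*pi*u/4)/(7*pi) + 8*sin(7*pi*u/4)/(7*pi) - 32*cos(7*pi*u/4)/(49*pi**2); evaluating from -4 to 0: ∫_{-4}^{0} (2 - 2*u) cos(7*pi*u/4) du = (-32/(49*pi**2)) - (32/(49*pi**2)) = -64/(49*pi**2).
Integrating by parts (boundary term plus one more integral), an antiderivative of (3*u + 4) cos(7*pi*u/4) is 12*u*sin(7*pi*u/4)/(7*pi) + 16*sin(7*pi*u/4)/(7*pi) + 48*cos(7*pi*u/4)/(49*pi**2); evaluating from 0 to 4: ∫_{0}^{4} (3*u + 4) cos(7*pi*u/4) du = (-48/(49*pi**2)) - (48/(49*pi**2)) = -96/(49*pi**2).
Summing the pieces and multiplying by (1/4) gives a_7 = -40/(49*pi**2).

-40/(49*pi**2)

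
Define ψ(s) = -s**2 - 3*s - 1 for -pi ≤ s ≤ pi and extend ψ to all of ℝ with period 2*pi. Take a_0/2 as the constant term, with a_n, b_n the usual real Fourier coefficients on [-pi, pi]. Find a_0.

a_0 = 1/pi ∫_{-pi}^{pi} ψ(s) ds = 1/pi · (-2*pi*(3 + pi**2)/3) = -2*pi**2/3 - 2.

-2*pi**2/3 - 2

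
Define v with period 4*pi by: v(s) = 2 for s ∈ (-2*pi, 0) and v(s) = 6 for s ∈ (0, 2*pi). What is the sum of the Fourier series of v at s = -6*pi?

s = -6*pi differs from s = -2*pi by -1 full period(s), and the series is 4*pi-periodic.
At s = -2*pi the one-sided limits are v(-2*pi^-) = 6 and v(-2*pi^+) = 2.
By Dirichlet's theorem the series converges to their average, [(6) + (2)]/2 = 4.

4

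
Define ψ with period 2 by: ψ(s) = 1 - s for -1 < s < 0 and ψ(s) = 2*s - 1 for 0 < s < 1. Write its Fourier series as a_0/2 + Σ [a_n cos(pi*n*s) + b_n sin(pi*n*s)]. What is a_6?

0

a_6 = ∫_{-1}^{1} ψ(s) cos(6*pi*s) ds.
Split the integral at the breakpoints.
Integrating by parts (boundary term plus one more integral), an antiderivative of (1 - s) cos(6*pi*s) is -s*sin(6*pi*s)/(6*pi) + sin(6*pi*s)/(6*pi) - cos(6*pi*s)/(36*pi**2); evaluating from -1 to 0: ∫_{-1}^{0} (1 - s) cos(6*pi*s) ds = (-1/(36*pi**2)) - (-1/(36*pi**2)) = 0.
Integrating by parts (boundary term plus one more integral), an antiderivative of (2*s - 1) cos(6*pi*s) is s*sin(6*pi*s)/(3*pi) - sin(6*pi*s)/(6*pi) + cos(6*pi*s)/(18*pi**2); evaluating from 0 to 1: ∫_{0}^{1} (2*s - 1) cos(6*pi*s) ds = (1/(18*pi**2)) - (1/(18*pi**2)) = 0.
Summing the pieces gives a_6 = 0.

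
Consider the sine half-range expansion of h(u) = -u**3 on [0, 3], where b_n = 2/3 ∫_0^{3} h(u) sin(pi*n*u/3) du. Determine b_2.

b_2 = 2/3 ∫_0^{3} (-u**3) sin(2*pi*u/3) du.
Integrating by parts three times (tabular method), an antiderivative of (-u**3) sin(2*pi*u/3) is 3*u**3*cos(2*pi*u/3)/(2*pi) - 27*u**2*sin(2*pi*u/3)/(4*pi**2) - 81*u*cos(2*pi*u/3)/(4*pi**3) + 243*sin(2*pi*u/3)/(8*pi**4); evaluating from 0 to 3: ∫_{0}^{3} (-u**3) sin(2*pi*u/3) du = (81*(-3 + 2*pi**2)/(4*pi**3)) - (0) = 81*(-3 + 2*pi**2)/(4*pi**3).
Hence b_2 = (2/3)·(81*(-3 + 2*pi**2)/(4*pi**3)) = -81/(2*pi**3) + 27/pi.

-81/(2*pi**3) + 27/pi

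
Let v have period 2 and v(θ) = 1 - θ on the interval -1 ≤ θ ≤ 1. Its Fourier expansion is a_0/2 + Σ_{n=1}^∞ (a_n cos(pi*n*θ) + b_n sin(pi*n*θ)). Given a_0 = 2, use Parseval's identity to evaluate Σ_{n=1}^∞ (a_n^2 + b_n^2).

2/3

Parseval: a_0^2/2 + Σ_{n≥1} (a_n^2+b_n^2) = ∫_{-1}^{1} v(θ)^2 dθ = 8/3.
Subtract a_0^2/2 = 2: Σ (a_n^2+b_n^2) = 2/3.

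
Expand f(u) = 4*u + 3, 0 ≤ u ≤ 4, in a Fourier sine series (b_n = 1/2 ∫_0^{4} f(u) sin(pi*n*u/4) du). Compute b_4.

-8/pi

b_4 = 1/2 ∫_0^{4} (4*u + 3) sin(pi*u) du.
Integrating by parts (boundary term plus one more integral), an antiderivative of (4*u + 3) sin(pi*u) is -4*u*cos(pi*u)/pi + 4*sin(pi*u)/pi**2 - 3*cos(pi*u)/pi; evaluating from 0 to 4: ∫_{0}^{4} (4*u + 3) sin(pi*u) du = (-19/pi) - (-3/pi) = -16/pi.
Hence b_4 = (1/2)·(-16/pi) = -8/pi.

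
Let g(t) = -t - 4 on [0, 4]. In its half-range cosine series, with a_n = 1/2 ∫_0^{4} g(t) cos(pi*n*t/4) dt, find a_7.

16/(49*pi**2)

a_7 = 1/2 ∫_0^{4} (-t - 4) cos(7*pi*t/4) dt.
Integrating by parts (boundary term plus one more integral), an antiderivative of (-t - 4) cos(7*pi*t/4) is -4*t*sin(7*pi*t/4)/(7*pi) - 16*sin(7*pi*t/4)/(7*pi) - 16*cos(7*pi*t/4)/(49*pi**2); evaluating from 0 to 4: ∫_{0}^{4} (-t - 4) cos(7*pi*t/4) dt = (16/(49*pi**2)) - (-16/(49*pi**2)) = 32/(49*pi**2).
Hence a_7 = (1/2)·(32/(49*pi**2)) = 16/(49*pi**2).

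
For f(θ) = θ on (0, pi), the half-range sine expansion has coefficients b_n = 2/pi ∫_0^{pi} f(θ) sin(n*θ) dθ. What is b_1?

2

b_1 = 2/pi ∫_0^{pi} (θ) sin(θ) dθ.
Integrating by parts (boundary term plus one more integral), an antiderivative of (θ) sin(θ) is -θ*cos(θ) + sin(θ); evaluating from 0 to pi: ∫_{0}^{pi} (θ) sin(θ) dθ = (pi) - (0) = pi.
Hence b_1 = (2/pi)·(pi) = 2.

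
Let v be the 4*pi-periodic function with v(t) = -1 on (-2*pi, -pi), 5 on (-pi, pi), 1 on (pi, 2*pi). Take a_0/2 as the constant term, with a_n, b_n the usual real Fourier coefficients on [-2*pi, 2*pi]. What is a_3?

-10/(3*pi)

a_3 = (1/(2*pi)) ∫_{-2*pi}^{2*pi} v(t) cos(3*t/2) dt.
Split the integral at the breakpoints.
Directly, an antiderivative of (-1) cos(3*t/2) is -2*sin(3*t/2)/3; evaluating from -2*pi to -pi: ∫_{-2*pi}^{-pi} (-1) cos(3*t/2) dt = (-2/3) - (0) = -2/3.
Directly, an antiderivative of (5) cos(3*t/2) is 10*sin(3*t/2)/3; evaluating from -pi to pi: ∫_{-pi}^{pi} (5) cos(3*t/2) dt = (-10/3) - (10/3) = -20/3.
Directly, an antiderivative of (1) cos(3*t/2) is 2*sin(3*t/2)/3; evaluating from pi to 2*pi: ∫_{pi}^{2*pi} (1) cos(3*t/2) dt = (0) - (-2/3) = 2/3.
Summing the pieces and multiplying by (1/(2*pi)) gives a_3 = -10/(3*pi).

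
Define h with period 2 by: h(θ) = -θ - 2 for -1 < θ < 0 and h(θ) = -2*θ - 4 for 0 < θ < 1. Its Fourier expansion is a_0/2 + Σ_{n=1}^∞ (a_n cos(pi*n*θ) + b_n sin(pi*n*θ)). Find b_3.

b_3 = ∫_{-1}^{1} h(θ) sin(3*pi*θ) dθ.
Split the integral at the breakpoints.
Integrating by parts (boundary term plus one more integral), an antiderivative of (-θ - 2) sin(3*pi*θ) is θ*cos(3*pi*θ)/(3*pi) - sin(3*pi*θ)/(9*pi**2) + 2*cos(3*pi*θ)/(3*pi); evaluating from -1 to 0: ∫_{-1}^{0} (-θ - 2) sin(3*pi*θ) dθ = (2/(3*pi)) - (-1/(3*pi)) = 1/pi.
Integrating by parts (boundary term plus one more integral), an antiderivative of (-2*θ - 4) sin(3*pi*θ) is 2*θ*cos(3*pi*θ)/(3*pi) - 2*sin(3*pi*θ)/(9*pi**2) + 4*cos(3*pi*θ)/(3*pi); evaluating from 0 to 1: ∫_{0}^{1} (-2*θ - 4) sin(3*pi*θ) dθ = (-2/pi) - (4/(3*pi)) = -10/(3*pi).
Summing the pieces gives b_3 = -7/(3*pi).

-7/(3*pi)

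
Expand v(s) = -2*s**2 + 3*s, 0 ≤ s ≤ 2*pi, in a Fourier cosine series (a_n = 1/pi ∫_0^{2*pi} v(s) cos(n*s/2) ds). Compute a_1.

32 - 24/pi

a_1 = 1/pi ∫_0^{2*pi} (-2*s**2 + 3*s) cos(s/2) ds.
Integrating by parts twice (tabular method), an antiderivative of (-2*s**2 + 3*s) cos(s/2) is -4*s**2*sin(s/2) + 6*s*sin(s/2) - 16*s*cos(s/2) + 32*sin(s/2) + 12*cos(s/2); evaluating from 0 to 2*pi: ∫_{0}^{2*pi} (-2*s**2 + 3*s) cos(s/2) ds = (-12 + 32*pi) - (12) = -24 + 32*pi.
Hence a_1 = (1/pi)·(-24 + 32*pi) = 32 - 24/pi.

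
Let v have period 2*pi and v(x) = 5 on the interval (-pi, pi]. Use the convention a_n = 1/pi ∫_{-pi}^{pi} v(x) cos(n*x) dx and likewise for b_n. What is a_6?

0

a_6 = 1/pi ∫_{-pi}^{pi} v(x) cos(6*x) dx.
v is even and cos(6*x) is even, so the integrand is even and a_6 = 2/pi ∫_0^{pi} v(x) cos(6*x) dx.
Directly, an antiderivative of (5) cos(6*x) is 5*sin(6*x)/6; evaluating from 0 to pi: ∫_{0}^{pi} (5) cos(6*x) dx = (0) - (0) = 0.
Hence a_6 = (2/pi)·(0) = 0.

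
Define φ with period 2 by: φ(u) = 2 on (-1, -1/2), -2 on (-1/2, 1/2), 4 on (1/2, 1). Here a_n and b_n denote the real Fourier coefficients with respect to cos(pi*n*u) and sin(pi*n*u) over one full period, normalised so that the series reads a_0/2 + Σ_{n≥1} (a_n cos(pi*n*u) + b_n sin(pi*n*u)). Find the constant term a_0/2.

a_0 = ∫_{-1}^{1} φ(u) du = 1.
So the constant term a_0/2 = 1/2.

1/2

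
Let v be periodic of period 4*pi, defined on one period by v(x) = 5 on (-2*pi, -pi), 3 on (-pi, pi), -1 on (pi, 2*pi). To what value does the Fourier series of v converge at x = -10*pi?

2

x = -10*pi differs from x = -2*pi by -2 full period(s), and the series is 4*pi-periodic.
At x = -2*pi the one-sided limits are v(-2*pi^-) = -1 and v(-2*pi^+) = 5.
By Dirichlet's theorem the series converges to their average, [(-1) + (5)]/2 = 2.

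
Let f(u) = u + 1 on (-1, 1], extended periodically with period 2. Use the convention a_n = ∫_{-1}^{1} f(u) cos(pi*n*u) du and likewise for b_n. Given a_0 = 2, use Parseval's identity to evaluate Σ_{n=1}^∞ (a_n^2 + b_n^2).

2/3

Parseval: a_0^2/2 + Σ_{n≥1} (a_n^2+b_n^2) = ∫_{-1}^{1} f(u)^2 du = 8/3.
Subtract a_0^2/2 = 2: Σ (a_n^2+b_n^2) = 2/3.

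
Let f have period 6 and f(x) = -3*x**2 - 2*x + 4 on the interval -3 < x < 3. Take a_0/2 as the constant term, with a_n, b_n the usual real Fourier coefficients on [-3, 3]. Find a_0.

a_0 = 1/3 ∫_{-3}^{3} f(x) dx = 1/3 · (-30) = -10.

-10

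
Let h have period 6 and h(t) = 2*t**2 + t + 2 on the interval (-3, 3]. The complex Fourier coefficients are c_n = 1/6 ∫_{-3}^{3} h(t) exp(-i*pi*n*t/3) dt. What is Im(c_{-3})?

Since h is real-valued, Im(c_{-3}) = -1/6 ∫_{-3}^{3} h(t) sin(-pi*t) dt = b_{3}/2.
Integrating by parts twice (tabular method), an antiderivative of (2*t**2 + t + 2) sin(-pi*t) is 2*t**2*cos(pi*t)/pi - 4*t*sin(pi*t)/pi**2 + t*cos(pi*t)/pi - sin(pi*t)/pi**2 - 4*cos(pi*t)/pi**3 + 2*cos(pi*t)/pi; evaluating from -3 to 3: ∫_{-3}^{3} (2*t**2 + t + 2) sin(-pi*t) dt = (-23/pi + 4/pi**3) - (-17/pi + 4/pi**3) = -6/pi.
Hence Im(c_{-3}) = (-1/6)·(-6/pi) = 1/pi.

1/pi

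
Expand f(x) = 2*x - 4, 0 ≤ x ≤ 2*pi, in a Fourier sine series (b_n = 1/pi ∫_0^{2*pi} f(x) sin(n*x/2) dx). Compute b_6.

-4/3

b_6 = 1/pi ∫_0^{2*pi} (2*x - 4) sin(3*x) dx.
Integrating by parts (boundary term plus one more integral), an antiderivative of (2*x - 4) sin(3*x) is -2*x*cos(3*x)/3 + 2*sin(3*x)/9 + 4*cos(3*x)/3; evaluating from 0 to 2*pi: ∫_{0}^{2*pi} (2*x - 4) sin(3*x) dx = (4/3 - 4*pi/3) - (4/3) = -4*pi/3.
Hence b_6 = (1/pi)·(-4*pi/3) = -4/3.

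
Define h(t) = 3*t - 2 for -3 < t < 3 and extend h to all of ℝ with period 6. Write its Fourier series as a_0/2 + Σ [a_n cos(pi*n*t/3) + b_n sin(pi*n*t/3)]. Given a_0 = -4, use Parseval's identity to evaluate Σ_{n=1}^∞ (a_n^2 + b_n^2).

54

Parseval: a_0^2/2 + Σ_{n≥1} (a_n^2+b_n^2) = 1/3 ∫_{-3}^{3} h(t)^2 dt = 62.
Subtract a_0^2/2 = 8: Σ (a_n^2+b_n^2) = 54.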